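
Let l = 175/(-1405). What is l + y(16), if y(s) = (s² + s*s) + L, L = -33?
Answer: 134564/281 ≈ 478.88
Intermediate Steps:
y(s) = -33 + 2*s² (y(s) = (s² + s*s) - 33 = (s² + s²) - 33 = 2*s² - 33 = -33 + 2*s²)
l = -35/281 (l = 175*(-1/1405) = -35/281 ≈ -0.12456)
l + y(16) = -35/281 + (-33 + 2*16²) = -35/281 + (-33 + 2*256) = -35/281 + (-33 + 512) = -35/281 + 479 = 134564/281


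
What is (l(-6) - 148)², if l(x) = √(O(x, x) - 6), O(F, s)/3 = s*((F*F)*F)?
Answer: (148 - √3882)² ≈ 7343.5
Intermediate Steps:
O(F, s) = 3*s*F³ (O(F, s) = 3*(s*((F*F)*F)) = 3*(s*(F²*F)) = 3*(s*F³) = 3*s*F³)
l(x) = √(-6 + 3*x⁴) (l(x) = √(3*x*x³ - 6) = √(3*x⁴ - 6) = √(-6 + 3*x⁴))
(l(-6) - 148)² = (√(-6 + 3*(-6)⁴) - 148)² = (√(-6 + 3*1296) - 148)² = (√(-6 + 3888) - 148)² = (√3882 - 148)² = (-148 + √3882)²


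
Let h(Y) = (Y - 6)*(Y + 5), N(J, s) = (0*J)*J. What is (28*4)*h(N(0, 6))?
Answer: -3360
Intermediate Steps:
N(J, s) = 0 (N(J, s) = 0*J = 0)
h(Y) = (-6 + Y)*(5 + Y)
(28*4)*h(N(0, 6)) = (28*4)*(-30 + 0**2 - 1*0) = 112*(-30 + 0 + 0) = 112*(-30) = -3360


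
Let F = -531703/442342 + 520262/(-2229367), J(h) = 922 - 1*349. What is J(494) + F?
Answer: 563644247899917/986142657514 ≈ 571.56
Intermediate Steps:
J(h) = 573 (J(h) = 922 - 349 = 573)
F = -1415494855605/986142657514 (F = -531703*1/442342 + 520262*(-1/2229367) = -531703/442342 - 520262/2229367 = -1415494855605/986142657514 ≈ -1.4354)
J(494) + F = 573 - 1415494855605/986142657514 = 563644247899917/986142657514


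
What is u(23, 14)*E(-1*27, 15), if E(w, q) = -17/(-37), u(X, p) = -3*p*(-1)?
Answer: 714/37 ≈ 19.297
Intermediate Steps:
u(X, p) = 3*p
E(w, q) = 17/37 (E(w, q) = -17*(-1/37) = 17/37)
u(23, 14)*E(-1*27, 15) = (3*14)*(17/37) = 42*(17/37) = 714/37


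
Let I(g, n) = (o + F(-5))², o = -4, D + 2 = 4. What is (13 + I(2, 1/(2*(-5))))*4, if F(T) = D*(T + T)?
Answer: 2356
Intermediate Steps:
D = 2 (D = -2 + 4 = 2)
F(T) = 4*T (F(T) = 2*(T + T) = 2*(2*T) = 4*T)
I(g, n) = 576 (I(g, n) = (-4 + 4*(-5))² = (-4 - 20)² = (-24)² = 576)
(13 + I(2, 1/(2*(-5))))*4 = (13 + 576)*4 = 589*4 = 2356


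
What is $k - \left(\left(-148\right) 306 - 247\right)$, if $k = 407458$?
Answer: $452993$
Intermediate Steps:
$k - \left(\left(-148\right) 306 - 247\right) = 407458 - \left(\left(-148\right) 306 - 247\right) = 407458 - \left(-45288 - 247\right) = 407458 - -45535 = 407458 + 45535 = 452993$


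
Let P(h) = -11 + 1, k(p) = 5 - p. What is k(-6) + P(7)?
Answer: 1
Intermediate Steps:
P(h) = -10
k(-6) + P(7) = (5 - 1*(-6)) - 10 = (5 + 6) - 10 = 11 - 10 = 1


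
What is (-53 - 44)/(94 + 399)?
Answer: -97/493 ≈ -0.19675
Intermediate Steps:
(-53 - 44)/(94 + 399) = -97/493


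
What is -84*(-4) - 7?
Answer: 329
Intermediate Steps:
-84*(-4) - 7 = -14*(-24) - 7 = 336 - 7 = 329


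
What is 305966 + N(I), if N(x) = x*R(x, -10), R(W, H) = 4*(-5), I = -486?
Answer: 315686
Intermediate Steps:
R(W, H) = -20
N(x) = -20*x (N(x) = x*(-20) = -20*x)
305966 + N(I) = 305966 - 20*(-486) = 305966 + 9720 = 315686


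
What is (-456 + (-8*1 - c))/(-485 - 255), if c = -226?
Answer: 119/370 ≈ 0.32162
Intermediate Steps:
(-456 + (-8*1 - c))/(-485 - 255) = (-456 + (-8*1 - 1*(-226)))/(-485 - 255) = (-456 + (-8 + 226))/(-740) = (-456 + 218)*(-1/740) = -238*(-1/740) = 119/370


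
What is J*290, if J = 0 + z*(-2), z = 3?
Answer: -1740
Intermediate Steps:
J = -6 (J = 0 + 3*(-2) = 0 - 6 = -6)
J*290 = -6*290 = -1740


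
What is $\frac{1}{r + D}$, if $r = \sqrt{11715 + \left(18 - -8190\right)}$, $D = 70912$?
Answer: $\frac{70912}{5028491821} - \frac{\sqrt{19923}}{5028491821} \approx 1.4074 \cdot 10^{-5}$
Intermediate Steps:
$r = \sqrt{19923}$ ($r = \sqrt{11715 + \left(18 + 8190\right)} = \sqrt{11715 + 8208} = \sqrt{19923} \approx 141.15$)
$\frac{1}{r + D} = \frac{1}{\sqrt{19923} + 70912} = \frac{1}{70912 + \sqrt{19923}}$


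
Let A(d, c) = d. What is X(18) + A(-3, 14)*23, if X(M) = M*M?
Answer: 255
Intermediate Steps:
X(M) = M**2
X(18) + A(-3, 14)*23 = 18**2 - 3*23 = 324 - 69 = 255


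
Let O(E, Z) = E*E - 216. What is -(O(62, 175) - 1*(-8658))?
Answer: -12286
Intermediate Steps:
O(E, Z) = -216 + E² (O(E, Z) = E² - 216 = -216 + E²)
-(O(62, 175) - 1*(-8658)) = -((-216 + 62²) - 1*(-8658)) = -((-216 + 3844) + 8658) = -(3628 + 8658) = -1*12286 = -12286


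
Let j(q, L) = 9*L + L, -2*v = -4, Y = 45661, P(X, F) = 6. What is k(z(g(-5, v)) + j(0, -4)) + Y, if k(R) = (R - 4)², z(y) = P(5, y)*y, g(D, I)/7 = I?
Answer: 47261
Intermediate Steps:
v = 2 (v = -½*(-4) = 2)
j(q, L) = 10*L
g(D, I) = 7*I
z(y) = 6*y
k(R) = (-4 + R)²
k(z(g(-5, v)) + j(0, -4)) + Y = (-4 + (6*(7*2) + 10*(-4)))² + 45661 = (-4 + (6*14 - 40))² + 45661 = (-4 + (84 - 40))² + 45661 = (-4 + 44)² + 45661 = 40² + 45661 = 1600 + 45661 = 47261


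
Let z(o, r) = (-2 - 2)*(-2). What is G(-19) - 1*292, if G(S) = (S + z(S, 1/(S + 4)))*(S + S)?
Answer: 126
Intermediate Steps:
z(o, r) = 8 (z(o, r) = -4*(-2) = 8)
G(S) = 2*S*(8 + S) (G(S) = (S + 8)*(S + S) = (8 + S)*(2*S) = 2*S*(8 + S))
G(-19) - 1*292 = 2*(-19)*(8 - 19) - 1*292 = 2*(-19)*(-11) - 292 = 418 - 292 = 126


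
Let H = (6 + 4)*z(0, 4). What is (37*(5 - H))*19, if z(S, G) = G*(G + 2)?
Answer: -165205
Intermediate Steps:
z(S, G) = G*(2 + G)
H = 240 (H = (6 + 4)*(4*(2 + 4)) = 10*(4*6) = 10*24 = 240)
(37*(5 - H))*19 = (37*(5 - 1*240))*19 = (37*(5 - 240))*19 = (37*(-235))*19 = -8695*19 = -165205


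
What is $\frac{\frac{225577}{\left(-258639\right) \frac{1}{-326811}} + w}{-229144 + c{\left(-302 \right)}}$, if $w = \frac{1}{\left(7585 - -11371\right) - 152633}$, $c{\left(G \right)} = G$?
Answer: $- \frac{1642468020853580}{1322147607544323} \approx -1.2423$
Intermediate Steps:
$w = - \frac{1}{133677}$ ($w = \frac{1}{\left(7585 + 11371\right) - 152633} = \frac{1}{18956 - 152633} = \frac{1}{-133677} = - \frac{1}{133677} \approx -7.4807 \cdot 10^{-6}$)
$\frac{\frac{225577}{\left(-258639\right) \frac{1}{-326811}} + w}{-229144 + c{\left(-302 \right)}} = \frac{\frac{225577}{\left(-258639\right) \frac{1}{-326811}} - \frac{1}{133677}}{-229144 - 302} = \frac{\frac{225577}{\left(-258639\right) \left(- \frac{1}{326811}\right)} - \frac{1}{133677}}{-229446} = \left(\frac{225577}{\frac{86213}{108937}} - \frac{1}{133677}\right) \left(- \frac{1}{229446}\right) = \left(225577 \cdot \frac{108937}{86213} - \frac{1}{133677}\right) \left(- \frac{1}{229446}\right) = \left(\frac{24573681649}{86213} - \frac{1}{133677}\right) \left(- \frac{1}{229446}\right) = \frac{3284936041707160}{11524695201} \left(- \frac{1}{229446}\right) = - \frac{1642468020853580}{1322147607544323}$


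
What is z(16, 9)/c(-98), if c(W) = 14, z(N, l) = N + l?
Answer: 25/14 ≈ 1.7857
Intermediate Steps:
z(16, 9)/c(-98) = (16 + 9)/14 = 25*(1/14) = 25/14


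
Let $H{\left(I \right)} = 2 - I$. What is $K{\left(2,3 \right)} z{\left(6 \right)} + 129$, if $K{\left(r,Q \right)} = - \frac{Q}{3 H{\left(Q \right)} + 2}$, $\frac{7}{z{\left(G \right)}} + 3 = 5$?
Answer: $\frac{279}{2} \approx 139.5$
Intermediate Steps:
$z{\left(G \right)} = \frac{7}{2}$ ($z{\left(G \right)} = \frac{7}{-3 + 5} = \frac{7}{2}$)
$K{\left(r,Q \right)} = - \frac{Q}{8 - 3 Q}$ ($K{\left(r,Q \right)} = - \frac{Q}{3 \left(2 - Q\right) + 2} = - \frac{Q}{\left(6 - 3 Q\right) + 2} = - \frac{Q}{8 - 3 Q}$)
$K{\left(2,3 \right)} z{\left(6 \right)} + 129 = \frac{3}{-8 + 3 \cdot 3} \cdot \frac{7}{2} + 129 = \frac{3}{-8 + 9} \cdot \frac{7}{2} + 129 = \frac{3}{1} \cdot \frac{7}{2} + 129 = 3 \cdot 1 \cdot \frac{7}{2} + 129 = 3 \cdot \frac{7}{2} + 129 = \frac{21}{2} + 129 = \frac{279}{2}$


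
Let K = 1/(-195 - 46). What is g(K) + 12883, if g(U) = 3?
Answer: 12886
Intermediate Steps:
K = -1/241 (K = 1/(-241) = -1/241 ≈ -0.0041494)
g(K) + 12883 = 3 + 12883 = 12886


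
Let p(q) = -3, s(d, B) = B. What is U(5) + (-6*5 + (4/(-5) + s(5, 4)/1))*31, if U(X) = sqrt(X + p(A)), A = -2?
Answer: -4154/5 + sqrt(2) ≈ -829.39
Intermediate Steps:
U(X) = sqrt(-3 + X) (U(X) = sqrt(X - 3) = sqrt(-3 + X))
U(5) + (-6*5 + (4/(-5) + s(5, 4)/1))*31 = sqrt(-3 + 5) + (-6*5 + (4/(-5) + 4/1))*31 = sqrt(2) + (-30 + (4*(-1/5) + 4*1))*31 = sqrt(2) + (-30 + (-4/5 + 4))*31 = sqrt(2) + (-30 + 16/5)*31 = sqrt(2) - 134/5*31 = sqrt(2) - 4154/5 = -4154/5 + sqrt(2)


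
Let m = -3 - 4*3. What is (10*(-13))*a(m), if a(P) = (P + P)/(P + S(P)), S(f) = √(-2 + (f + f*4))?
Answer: -29250/151 - 1950*I*√77/151 ≈ -193.71 - 113.32*I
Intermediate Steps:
m = -15 (m = -3 - 12 = -15)
S(f) = √(-2 + 5*f) (S(f) = √(-2 + (f + 4*f)) = √(-2 + 5*f))
a(P) = 2*P/(P + √(-2 + 5*P)) (a(P) = (P + P)/(P + √(-2 + 5*P)) = (2*P)/(P + √(-2 + 5*P)) = 2*P/(P + √(-2 + 5*P)))
(10*(-13))*a(m) = (10*(-13))*(2*(-15)/(-15 + √(-2 + 5*(-15)))) = -260*(-15)/(-15 + √(-2 - 75)) = -260*(-15)/(-15 + √(-77)) = -260*(-15)/(-15 + I*√77) = -(-3900)/(-15 + I*√77) = 3900/(-15 + I*√77)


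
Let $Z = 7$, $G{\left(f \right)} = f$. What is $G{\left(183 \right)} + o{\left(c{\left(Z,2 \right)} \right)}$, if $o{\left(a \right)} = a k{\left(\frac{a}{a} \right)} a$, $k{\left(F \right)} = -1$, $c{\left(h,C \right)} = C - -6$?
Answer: $119$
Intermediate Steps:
$c{\left(h,C \right)} = 6 + C$ ($c{\left(h,C \right)} = C + 6 = 6 + C$)
$o{\left(a \right)} = - a^{2}$ ($o{\left(a \right)} = a \left(-1\right) a = - a a = - a^{2}$)
$G{\left(183 \right)} + o{\left(c{\left(Z,2 \right)} \right)} = 183 - \left(6 + 2\right)^{2} = 183 - 8^{2} = 183 - 64 = 119$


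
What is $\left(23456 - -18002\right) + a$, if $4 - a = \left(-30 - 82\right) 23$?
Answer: $44038$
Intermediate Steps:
$a = 2580$ ($a = 4 - \left(-30 - 82\right) 23 = 4 - \left(-112\right) 23 = 4 - -2576 = 4 + 2576 = 2580$)
$\left(23456 - -18002\right) + a = \left(23456 - -18002\right) + 2580 = \left(23456 + 18002\right) + 2580 = 41458 + 2580 = 44038$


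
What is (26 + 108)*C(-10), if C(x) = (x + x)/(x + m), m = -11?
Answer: 2680/21 ≈ 127.62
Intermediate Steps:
C(x) = 2*x/(-11 + x) (C(x) = (x + x)/(x - 11) = (2*x)/(-11 + x) = 2*x/(-11 + x))
(26 + 108)*C(-10) = (26 + 108)*(2*(-10)/(-11 - 10)) = 134*(2*(-10)/(-21)) = 134*(2*(-10)*(-1/21)) = 134*(20/21) = 2680/21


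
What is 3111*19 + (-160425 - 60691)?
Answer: -162007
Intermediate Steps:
3111*19 + (-160425 - 60691) = 59109 - 221116 = -162007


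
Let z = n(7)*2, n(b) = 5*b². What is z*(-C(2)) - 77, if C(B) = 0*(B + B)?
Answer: -77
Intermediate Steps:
C(B) = 0 (C(B) = 0*(2*B) = 0)
z = 490 (z = (5*7²)*2 = (5*49)*2 = 245*2 = 490)
z*(-C(2)) - 77 = 490*(-1*0) - 77 = 490*0 - 77 = 0 - 77 = -77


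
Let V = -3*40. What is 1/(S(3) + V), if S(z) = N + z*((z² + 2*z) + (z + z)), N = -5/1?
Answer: -1/62 ≈ -0.016129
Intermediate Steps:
N = -5 (N = -5*1 = -5)
S(z) = -5 + z*(z² + 4*z) (S(z) = -5 + z*((z² + 2*z) + (z + z)) = -5 + z*((z² + 2*z) + 2*z) = -5 + z*(z² + 4*z))
V = -120
1/(S(3) + V) = 1/((-5 + 3³ + 4*3²) - 120) = 1/((-5 + 27 + 4*9) - 120) = 1/((-5 + 27 + 36) - 120) = 1/(58 - 120) = 1/(-62) = -1/62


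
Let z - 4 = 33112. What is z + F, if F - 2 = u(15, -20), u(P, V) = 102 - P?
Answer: 33205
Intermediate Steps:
F = 89 (F = 2 + (102 - 1*15) = 2 + (102 - 15) = 2 + 87 = 89)
z = 33116 (z = 4 + 33112 = 33116)
z + F = 33116 + 89 = 33205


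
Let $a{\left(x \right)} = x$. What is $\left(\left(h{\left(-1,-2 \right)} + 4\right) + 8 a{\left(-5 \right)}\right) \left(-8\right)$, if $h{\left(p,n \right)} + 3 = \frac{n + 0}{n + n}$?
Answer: $308$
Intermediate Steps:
$h{\left(p,n \right)} = - \frac{5}{2}$ ($h{\left(p,n \right)} = -3 + \frac{n + 0}{n + n} = -3 + \frac{n}{2 n} = -3 + n \frac{1}{2 n} = -3 + \frac{1}{2} = - \frac{5}{2}$)
$\left(\left(h{\left(-1,-2 \right)} + 4\right) + 8 a{\left(-5 \right)}\right) \left(-8\right) = \left(\left(- \frac{5}{2} + 4\right) + 8 \left(-5\right)\right) \left(-8\right) = \left(\frac{3}{2} - 40\right) \left(-8\right) = \left(- \frac{77}{2}\right) \left(-8\right) = 308$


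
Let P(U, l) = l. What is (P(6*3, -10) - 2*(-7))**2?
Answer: 16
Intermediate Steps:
(P(6*3, -10) - 2*(-7))**2 = (-10 - 2*(-7))**2 = (-10 + 14)**2 = 4**2 = 16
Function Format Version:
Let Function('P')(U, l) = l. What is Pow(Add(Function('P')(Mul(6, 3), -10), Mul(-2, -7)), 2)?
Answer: 16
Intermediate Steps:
Pow(Add(Function('P')(Mul(6, 3), -10), Mul(-2, -7)), 2) = Pow(Add(-10, Mul(-2, -7)), 2) = Pow(Add(-10, 14), 2) = Pow(4, 2) = 16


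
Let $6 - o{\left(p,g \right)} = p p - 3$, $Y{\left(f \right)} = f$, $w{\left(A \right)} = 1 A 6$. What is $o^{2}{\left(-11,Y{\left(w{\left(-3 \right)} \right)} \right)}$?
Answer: $12544$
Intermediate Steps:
$w{\left(A \right)} = 6 A$ ($w{\left(A \right)} = A 6 = 6 A$)
$o{\left(p,g \right)} = 9 - p^{2}$ ($o{\left(p,g \right)} = 6 - \left(p p - 3\right) = 6 - \left(p^{2} - 3\right) = 6 - \left(-3 + p^{2}\right) = 9 - p^{2}$)
$o^{2}{\left(-11,Y{\left(w{\left(-3 \right)} \right)} \right)} = \left(9 - \left(-11\right)^{2}\right)^{2} = \left(9 - 121\right)^{2} = \left(-112\right)^{2} = 12544$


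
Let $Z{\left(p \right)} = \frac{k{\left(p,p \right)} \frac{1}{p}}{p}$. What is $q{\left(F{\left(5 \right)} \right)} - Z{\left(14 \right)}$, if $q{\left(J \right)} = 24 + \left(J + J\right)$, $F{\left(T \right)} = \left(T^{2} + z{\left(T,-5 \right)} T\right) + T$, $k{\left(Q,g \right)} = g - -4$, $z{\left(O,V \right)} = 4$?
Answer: $\frac{12143}{98} \approx 123.91$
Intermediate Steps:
$k{\left(Q,g \right)} = 4 + g$ ($k{\left(Q,g \right)} = g + 4 = 4 + g$)
$Z{\left(p \right)} = \frac{4 + p}{p^{2}}$ ($Z{\left(p \right)} = \frac{\left(4 + p\right) \frac{1}{p}}{p} = \frac{\frac{1}{p} \left(4 + p\right)}{p} = \frac{4 + p}{p^{2}}$)
$F{\left(T \right)} = T^{2} + 5 T$ ($F{\left(T \right)} = \left(T^{2} + 4 T\right) + T = T^{2} + 5 T$)
$q{\left(J \right)} = 24 + 2 J$
$q{\left(F{\left(5 \right)} \right)} - Z{\left(14 \right)} = \left(24 + 2 \cdot 5 \left(5 + 5\right)\right) - \frac{4 + 14}{196} = \left(24 + 2 \cdot 5 \cdot 10\right) - \frac{1}{196} \cdot 18 = \left(24 + 2 \cdot 50\right) - \frac{9}{98} = \left(24 + 100\right) - \frac{9}{98} = 124 - \frac{9}{98} = \frac{12143}{98}$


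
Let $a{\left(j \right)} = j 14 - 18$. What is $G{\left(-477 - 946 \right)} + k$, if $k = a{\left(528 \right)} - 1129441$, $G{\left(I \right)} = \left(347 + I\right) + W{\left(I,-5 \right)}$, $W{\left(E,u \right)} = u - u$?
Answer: $-1123143$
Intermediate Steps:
$W{\left(E,u \right)} = 0$
$G{\left(I \right)} = 347 + I$ ($G{\left(I \right)} = \left(347 + I\right) + 0 = 347 + I$)
$a{\left(j \right)} = -18 + 14 j$ ($a{\left(j \right)} = 14 j - 18 = -18 + 14 j$)
$k = -1122067$ ($k = \left(-18 + 14 \cdot 528\right) - 1129441 = \left(-18 + 7392\right) - 1129441 = 7374 - 1129441 = -1122067$)
$G{\left(-477 - 946 \right)} + k = \left(347 - 1423\right) - 1122067 = -1076 - 1122067 = -1123143$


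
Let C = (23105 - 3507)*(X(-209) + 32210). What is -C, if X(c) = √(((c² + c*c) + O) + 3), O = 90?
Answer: -631251580 - 19598*√87455 ≈ -6.3705e+8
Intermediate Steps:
X(c) = √(93 + 2*c²) (X(c) = √(((c² + c*c) + 90) + 3) = √(((c² + c²) + 90) + 3) = √((2*c² + 90) + 3) = √((90 + 2*c²) + 3) = √(93 + 2*c²))
C = 631251580 + 19598*√87455 (C = (23105 - 3507)*(√(93 + 2*(-209)²) + 32210) = 19598*(√(93 + 2*43681) + 32210) = 19598*(√(93 + 87362) + 32210) = 19598*(√87455 + 32210) = 19598*(32210 + √87455) = 631251580 + 19598*√87455 ≈ 6.3705e+8)
-C = -(631251580 + 19598*√87455) = -631251580 - 19598*√87455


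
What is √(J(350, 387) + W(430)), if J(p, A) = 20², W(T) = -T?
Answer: I*√30 ≈ 5.4772*I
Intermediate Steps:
J(p, A) = 400
√(J(350, 387) + W(430)) = √(400 - 1*430) = √(400 - 430) = √(-30) = I*√30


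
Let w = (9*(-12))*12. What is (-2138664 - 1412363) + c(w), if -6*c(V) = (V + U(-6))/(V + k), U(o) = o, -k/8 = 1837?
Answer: -56788024001/15992 ≈ -3.5510e+6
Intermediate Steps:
k = -14696 (k = -8*1837 = -14696)
w = -1296 (w = -108*12 = -1296)
c(V) = -(-6 + V)/(6*(-14696 + V)) (c(V) = -(V - 6)/(6*(V - 14696)) = -(-6 + V)/(6*(-14696 + V)))
(-2138664 - 1412363) + c(w) = (-2138664 - 1412363) + (6 - 1*(-1296))/(6*(-14696 - 1296)) = -3551027 + (1/6)*(6 + 1296)/(-15992) = -3551027 + (1/6)*(-1/15992)*1302 = -3551027 - 217/15992 = -56788024001/15992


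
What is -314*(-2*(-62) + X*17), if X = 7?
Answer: -76302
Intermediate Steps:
-314*(-2*(-62) + X*17) = -314*(-2*(-62) + 7*17) = -314*(124 + 119) = -314*243 = -76302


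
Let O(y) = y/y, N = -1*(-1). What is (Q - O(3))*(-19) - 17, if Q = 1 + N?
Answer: -36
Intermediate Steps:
N = 1
Q = 2 (Q = 1 + 1 = 2)
O(y) = 1
(Q - O(3))*(-19) - 17 = (2 - 1*1)*(-19) - 17 = (2 - 1)*(-19) - 17 = 1*(-19) - 17 = -19 - 17 = -36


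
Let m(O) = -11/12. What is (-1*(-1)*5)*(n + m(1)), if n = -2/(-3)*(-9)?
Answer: -415/12 ≈ -34.583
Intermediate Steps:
n = -6 (n = -2*(-⅓)*(-9) = (⅔)*(-9) = -6)
m(O) = -11/12 (m(O) = -11*1/12 = -11/12)
(-1*(-1)*5)*(n + m(1)) = (-1*(-1)*5)*(-6 - 11/12) = (1*5)*(-83/12) = 5*(-83/12) = -415/12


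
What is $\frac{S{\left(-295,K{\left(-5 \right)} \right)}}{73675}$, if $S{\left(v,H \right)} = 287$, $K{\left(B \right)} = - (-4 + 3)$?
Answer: $\frac{41}{10525} \approx 0.0038955$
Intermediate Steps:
$K{\left(B \right)} = 1$ ($K{\left(B \right)} = \left(-1\right) \left(-1\right) = 1$)
$\frac{S{\left(-295,K{\left(-5 \right)} \right)}}{73675} = \frac{287}{73675} = 287 \cdot \frac{1}{73675} = \frac{41}{10525}$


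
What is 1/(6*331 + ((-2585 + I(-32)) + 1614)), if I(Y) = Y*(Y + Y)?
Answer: 1/3063 ≈ 0.00032648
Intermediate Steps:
I(Y) = 2*Y**2 (I(Y) = Y*(2*Y) = 2*Y**2)
1/(6*331 + ((-2585 + I(-32)) + 1614)) = 1/(6*331 + ((-2585 + 2*(-32)**2) + 1614)) = 1/(1986 + ((-2585 + 2*1024) + 1614)) = 1/(1986 + ((-2585 + 2048) + 1614)) = 1/(1986 + (-537 + 1614)) = 1/(1986 + 1077) = 1/3063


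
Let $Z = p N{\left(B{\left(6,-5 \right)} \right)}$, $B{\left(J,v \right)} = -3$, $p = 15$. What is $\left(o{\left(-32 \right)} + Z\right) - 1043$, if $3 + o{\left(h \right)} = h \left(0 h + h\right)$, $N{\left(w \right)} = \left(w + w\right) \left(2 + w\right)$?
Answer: $68$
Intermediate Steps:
$N{\left(w \right)} = 2 w \left(2 + w\right)$
$o{\left(h \right)} = -3 + h^{2}$ ($o{\left(h \right)} = -3 + h \left(0 h + h\right) = -3 + h \left(0 + h\right) = -3 + h h = -3 + h^{2}$)
$Z = 90$ ($Z = 15 \cdot 2 \left(-3\right) \left(2 - 3\right) = 15 \cdot 2 \left(-3\right) \left(-1\right) = 15 \cdot 6 = 90$)
$\left(o{\left(-32 \right)} + Z\right) - 1043 = \left(\left(-3 + \left(-32\right)^{2}\right) + 90\right) - 1043 = \left(\left(-3 + 1024\right) + 90\right) - 1043 = \left(1021 + 90\right) - 1043 = 1111 - 1043 = 68$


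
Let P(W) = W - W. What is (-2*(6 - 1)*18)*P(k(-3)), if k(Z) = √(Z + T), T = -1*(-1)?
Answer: 0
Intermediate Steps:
T = 1
k(Z) = √(1 + Z) (k(Z) = √(Z + 1) = √(1 + Z))
P(W) = 0
(-2*(6 - 1)*18)*P(k(-3)) = (-2*(6 - 1)*18)*0 = (-2*5*18)*0 = -10*18*0 = -180*0 = 0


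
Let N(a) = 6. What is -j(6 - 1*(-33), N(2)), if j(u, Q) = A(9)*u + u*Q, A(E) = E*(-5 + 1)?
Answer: 1170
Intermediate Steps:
A(E) = -4*E (A(E) = E*(-4) = -4*E)
j(u, Q) = -36*u + Q*u (j(u, Q) = (-4*9)*u + u*Q = -36*u + Q*u)
-j(6 - 1*(-33), N(2)) = -(6 - 1*(-33))*(-36 + 6) = -(6 + 33)*(-30) = -39*(-30) = -1*(-1170) = 1170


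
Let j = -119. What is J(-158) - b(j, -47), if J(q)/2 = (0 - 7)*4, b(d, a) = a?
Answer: -9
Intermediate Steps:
J(q) = -56 (J(q) = 2*((0 - 7)*4) = 2*(-7*4) = 2*(-28) = -56)
J(-158) - b(j, -47) = -56 - 1*(-47) = -56 + 47 = -9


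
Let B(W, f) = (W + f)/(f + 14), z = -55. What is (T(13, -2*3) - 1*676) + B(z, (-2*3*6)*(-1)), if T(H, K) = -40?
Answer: -35819/50 ≈ -716.38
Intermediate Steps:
B(W, f) = (W + f)/(14 + f)
(T(13, -2*3) - 1*676) + B(z, (-2*3*6)*(-1)) = (-40 - 1*676) + (-55 + (-2*3*6)*(-1))/(14 + (-2*3*6)*(-1)) = (-40 - 676) + (-55 - 6*6*(-1))/(14 - 6*6*(-1)) = -716 + (-55 - 36*(-1))/(14 - 36*(-1)) = -716 + (-55 + 36)/(14 + 36) = -716 - 19/50 = -35819/50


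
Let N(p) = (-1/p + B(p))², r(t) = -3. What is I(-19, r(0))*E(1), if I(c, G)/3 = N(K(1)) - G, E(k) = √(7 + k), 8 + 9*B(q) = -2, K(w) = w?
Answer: 1208*√2/27 ≈ 63.273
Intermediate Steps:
B(q) = -10/9 (B(q) = -8/9 + (⅑)*(-2) = -8/9 - 2/9 = -10/9)
N(p) = (-10/9 - 1/p)² (N(p) = (-1/p - 10/9)² = (-10/9 - 1/p)²)
I(c, G) = 361/27 - 3*G (I(c, G) = 3*((1/81)*(9 + 10*1)²/1² - G) = 3*((1/81)*1*(9 + 10)² - G) = 3*((1/81)*1*19² - G) = 3*((1/81)*1*361 - G) = 3*(361/81 - G) = 361/27 - 3*G)
I(-19, r(0))*E(1) = (361/27 - 3*(-3))*√(7 + 1) = (361/27 + 9)*√8 = 604*(2*√2)/27 = 1208*√2/27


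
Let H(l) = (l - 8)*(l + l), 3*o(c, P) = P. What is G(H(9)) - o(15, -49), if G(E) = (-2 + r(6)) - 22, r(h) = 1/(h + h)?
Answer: -91/12 ≈ -7.5833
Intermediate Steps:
o(c, P) = P/3
H(l) = 2*l*(-8 + l) (H(l) = (-8 + l)*(2*l) = 2*l*(-8 + l))
r(h) = 1/(2*h)
G(E) = -287/12 (G(E) = (-2 + (1/2)/6) - 22 = (-2 + (1/2)*(1/6)) - 22 = (-2 + 1/12) - 22 = -23/12 - 22 = -287/12)
G(H(9)) - o(15, -49) = -287/12 - (-49)/3 = -287/12 - 1*(-49/3) = -287/12 + 49/3 = -91/12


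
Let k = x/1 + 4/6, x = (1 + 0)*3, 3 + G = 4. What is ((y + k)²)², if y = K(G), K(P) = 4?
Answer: 279841/81 ≈ 3454.8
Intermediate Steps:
G = 1 (G = -3 + 4 = 1)
x = 3 (x = 1*3 = 3)
k = 11/3 (k = 3/1 + 4/6 = 3*1 + 4*(⅙) = 3 + ⅔ = 11/3 ≈ 3.6667)
y = 4
((y + k)²)² = ((4 + 11/3)²)² = ((23/3)²)² = (529/9)² = 279841/81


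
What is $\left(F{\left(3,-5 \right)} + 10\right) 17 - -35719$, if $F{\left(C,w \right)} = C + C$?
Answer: $35991$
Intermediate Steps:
$F{\left(C,w \right)} = 2 C$
$\left(F{\left(3,-5 \right)} + 10\right) 17 - -35719 = \left(2 \cdot 3 + 10\right) 17 - -35719 = \left(6 + 10\right) 17 + 35719 = 16 \cdot 17 + 35719 = 272 + 35719 = 35991$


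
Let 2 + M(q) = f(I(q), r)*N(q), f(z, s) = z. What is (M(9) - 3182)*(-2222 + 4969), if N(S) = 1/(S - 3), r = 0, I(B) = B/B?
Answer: -52475941/6 ≈ -8.7460e+6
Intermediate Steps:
I(B) = 1
N(S) = 1/(-3 + S)
M(q) = -2 + 1/(-3 + q)
(M(9) - 3182)*(-2222 + 4969) = ((7 - 2*9)/(-3 + 9) - 3182)*(-2222 + 4969) = ((7 - 18)/6 - 3182)*2747 = ((1/6)*(-11) - 3182)*2747 = (-11/6 - 3182)*2747 = -19103/6*2747 = -52475941/6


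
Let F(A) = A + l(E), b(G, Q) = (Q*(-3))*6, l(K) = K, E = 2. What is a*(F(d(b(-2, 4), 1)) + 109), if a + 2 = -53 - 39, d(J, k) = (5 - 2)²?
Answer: -11280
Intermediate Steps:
b(G, Q) = -18*Q (b(G, Q) = -3*Q*6 = -18*Q)
d(J, k) = 9 (d(J, k) = 3² = 9)
F(A) = 2 + A (F(A) = A + 2 = 2 + A)
a = -94 (a = -2 + (-53 - 39) = -2 - 92 = -94)
a*(F(d(b(-2, 4), 1)) + 109) = -94*((2 + 9) + 109) = -94*(11 + 109) = -94*120 = -11280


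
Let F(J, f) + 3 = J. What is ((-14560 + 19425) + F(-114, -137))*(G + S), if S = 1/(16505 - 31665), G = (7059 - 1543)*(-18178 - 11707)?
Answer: -2966384464048387/3790 ≈ -7.8269e+11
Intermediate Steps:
F(J, f) = -3 + J
G = -164845660 (G = 5516*(-29885) = -164845660)
S = -1/15160 (S = 1/(-15160) = -1/15160 ≈ -6.5963e-5)
((-14560 + 19425) + F(-114, -137))*(G + S) = ((-14560 + 19425) + (-3 - 114))*(-164845660 - 1/15160) = (4865 - 117)*(-2499060205601/15160) = 4748*(-2499060205601/15160) = -2966384464048387/3790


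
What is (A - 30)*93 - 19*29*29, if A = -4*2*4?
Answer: -21745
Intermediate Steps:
A = -32 (A = -8*4 = -32)
(A - 30)*93 - 19*29*29 = (-32 - 30)*93 - 19*29*29 = -62*93 - 551*29 = -5766 - 15979 = -21745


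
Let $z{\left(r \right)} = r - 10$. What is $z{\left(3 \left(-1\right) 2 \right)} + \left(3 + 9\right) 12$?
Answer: $128$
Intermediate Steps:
$z{\left(r \right)} = -10 + r$
$z{\left(3 \left(-1\right) 2 \right)} + \left(3 + 9\right) 12 = \left(-10 + 3 \left(-1\right) 2\right) + \left(3 + 9\right) 12 = \left(-10 - 6\right) + 12 \cdot 12 = \left(-10 - 6\right) + 144 = -16 + 144 = 128$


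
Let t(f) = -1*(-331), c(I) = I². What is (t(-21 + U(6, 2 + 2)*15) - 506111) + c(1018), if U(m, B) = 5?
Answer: 530544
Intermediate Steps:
t(f) = 331
(t(-21 + U(6, 2 + 2)*15) - 506111) + c(1018) = (331 - 506111) + 1018² = -505780 + 1036324 = 530544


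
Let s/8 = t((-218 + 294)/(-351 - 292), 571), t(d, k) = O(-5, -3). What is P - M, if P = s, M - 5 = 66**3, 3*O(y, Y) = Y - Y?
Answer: -287501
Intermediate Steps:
O(y, Y) = 0 (O(y, Y) = (Y - Y)/3 = (1/3)*0 = 0)
t(d, k) = 0
s = 0 (s = 8*0 = 0)
M = 287501 (M = 5 + 66**3 = 5 + 287496 = 287501)
P = 0
P - M = 0 - 1*287501 = 0 - 287501 = -287501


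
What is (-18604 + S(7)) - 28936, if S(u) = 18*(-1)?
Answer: -47558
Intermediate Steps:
S(u) = -18
(-18604 + S(7)) - 28936 = (-18604 - 18) - 28936 = -18622 - 28936 = -47558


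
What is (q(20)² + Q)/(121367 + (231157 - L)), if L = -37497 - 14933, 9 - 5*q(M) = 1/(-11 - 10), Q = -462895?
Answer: -204135251/178584714 ≈ -1.1431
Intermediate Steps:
q(M) = 38/21 (q(M) = 9/5 - 1/(5*(-11 - 10)) = 9/5 - ⅕/(-21) = 9/5 - ⅕*(-1/21) = 9/5 + 1/105 = 38/21)
L = -52430
(q(20)² + Q)/(121367 + (231157 - L)) = ((38/21)² - 462895)/(121367 + (231157 - 1*(-52430))) = (1444/441 - 462895)/(121367 + (231157 + 52430)) = -204135251/(441*(121367 + 283587)) = -204135251/441/404954 = -204135251/441*1/404954 = -204135251/178584714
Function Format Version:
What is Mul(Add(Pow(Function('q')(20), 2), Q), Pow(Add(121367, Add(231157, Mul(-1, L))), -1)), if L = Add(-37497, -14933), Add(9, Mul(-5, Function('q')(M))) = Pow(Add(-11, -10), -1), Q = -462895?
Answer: Rational(-204135251, 178584714) ≈ -1.1431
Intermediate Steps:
Function('q')(M) = Rational(38, 21) (Function('q')(M) = Add(Rational(9, 5), Mul(Rational(-1, 5), Pow(Add(-11, -10), -1))) = Add(Rational(9, 5), Mul(Rational(-1, 5), Pow(-21, -1))) = Add(Rational(9, 5), Mul(Rational(-1, 5), Rational(-1, 21))) = Add(Rational(9, 5), Rational(1, 105)) = Rational(38, 21))
L = -52430
Mul(Add(Pow(Function('q')(20), 2), Q), Pow(Add(121367, Add(231157, Mul(-1, L))), -1)) = Mul(Add(Pow(Rational(38, 21), 2), -462895), Pow(Add(121367, Add(231157, Mul(-1, -52430))), -1)) = Mul(Add(Rational(1444, 441), -462895), Pow(Add(121367, Add(231157, 52430)), -1)) = Mul(Rational(-204135251, 441), Pow(Add(121367, 283587), -1)) = Mul(Rational(-204135251, 441), Pow(404954, -1)) = Mul(Rational(-204135251, 441), Rational(1, 404954)) = Rational(-204135251, 178584714)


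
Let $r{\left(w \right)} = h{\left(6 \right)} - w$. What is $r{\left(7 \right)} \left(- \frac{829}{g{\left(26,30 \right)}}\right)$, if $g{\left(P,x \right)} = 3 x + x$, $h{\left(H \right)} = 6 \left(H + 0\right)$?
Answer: $- \frac{24041}{120} \approx -200.34$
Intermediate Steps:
$h{\left(H \right)} = 6 H$
$g{\left(P,x \right)} = 4 x$
$r{\left(w \right)} = 36 - w$ ($r{\left(w \right)} = 6 \cdot 6 - w = 36 - w$)
$r{\left(7 \right)} \left(- \frac{829}{g{\left(26,30 \right)}}\right) = \left(36 - 7\right) \left(- \frac{829}{4 \cdot 30}\right) = \left(36 - 7\right) \left(- \frac{829}{120}\right) = 29 \left(\left(-829\right) \frac{1}{120}\right) = 29 \left(- \frac{829}{120}\right) = - \frac{24041}{120}$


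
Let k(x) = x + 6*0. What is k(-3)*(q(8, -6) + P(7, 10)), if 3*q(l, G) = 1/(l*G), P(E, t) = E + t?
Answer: -2447/48 ≈ -50.979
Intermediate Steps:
q(l, G) = 1/(3*G*l) (q(l, G) = 1/(3*((l*G))) = 1/(3*((G*l))) = (1/(G*l))/3 = 1/(3*G*l))
k(x) = x (k(x) = x + 0 = x)
k(-3)*(q(8, -6) + P(7, 10)) = -3*((⅓)/(-6*8) + (7 + 10)) = -3*((⅓)*(-⅙)*(⅛) + 17) = -3*(-1/144 + 17) = -3*2447/144 = -2447/48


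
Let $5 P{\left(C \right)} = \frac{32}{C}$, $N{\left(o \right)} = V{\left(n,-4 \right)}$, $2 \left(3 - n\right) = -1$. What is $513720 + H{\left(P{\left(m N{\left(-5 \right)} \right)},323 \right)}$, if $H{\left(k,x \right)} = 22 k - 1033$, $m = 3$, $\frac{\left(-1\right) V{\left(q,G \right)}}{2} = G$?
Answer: $\frac{7690393}{15} \approx 5.1269 \cdot 10^{5}$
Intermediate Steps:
$n = \frac{7}{2}$ ($n = 3 - - \frac{1}{2} = 3 + \frac{1}{2} = \frac{7}{2} \approx 3.5$)
$V{\left(q,G \right)} = - 2 G$
$N{\left(o \right)} = 8$ ($N{\left(o \right)} = \left(-2\right) \left(-4\right) = 8$)
$P{\left(C \right)} = \frac{32}{5 C}$ ($P{\left(C \right)} = \frac{32 \frac{1}{C}}{5} = \frac{32}{5 C}$)
$H{\left(k,x \right)} = -1033 + 22 k$
$513720 + H{\left(P{\left(m N{\left(-5 \right)} \right)},323 \right)} = 513720 - \left(1033 - 22 \frac{32}{5 \cdot 3 \cdot 8}\right) = 513720 - \left(1033 - 22 \frac{32}{5 \cdot 24}\right) = 513720 - \left(1033 - 22 \cdot \frac{32}{5} \cdot \frac{1}{24}\right) = 513720 + \left(-1033 + 22 \cdot \frac{4}{15}\right) = 513720 + \left(-1033 + \frac{88}{15}\right) = 513720 - \frac{15407}{15} = \frac{7690393}{15}$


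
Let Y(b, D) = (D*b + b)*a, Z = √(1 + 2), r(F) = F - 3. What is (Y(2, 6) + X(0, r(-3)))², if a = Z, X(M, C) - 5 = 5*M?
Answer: 613 + 140*√3 ≈ 855.49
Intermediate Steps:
r(F) = -3 + F
X(M, C) = 5 + 5*M
Z = √3 ≈ 1.7320
a = √3 ≈ 1.7320
Y(b, D) = √3*(b + D*b) (Y(b, D) = (D*b + b)*√3 = (b + D*b)*√3 = √3*(b + D*b))
(Y(2, 6) + X(0, r(-3)))² = (2*√3*(1 + 6) + (5 + 5*0))² = (2*√3*7 + (5 + 0))² = (14*√3 + 5)² = (5 + 14*√3)²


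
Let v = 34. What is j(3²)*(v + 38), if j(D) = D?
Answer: 648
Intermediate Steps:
j(3²)*(v + 38) = 3²*(34 + 38) = 9*72 = 648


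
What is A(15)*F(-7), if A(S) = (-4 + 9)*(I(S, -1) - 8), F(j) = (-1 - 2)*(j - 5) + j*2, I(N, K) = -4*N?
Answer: -7480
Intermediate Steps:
F(j) = 15 - j (F(j) = -3*(-5 + j) + 2*j = (15 - 3*j) + 2*j = 15 - j)
A(S) = -40 - 20*S (A(S) = (-4 + 9)*(-4*S - 8) = 5*(-8 - 4*S) = -40 - 20*S)
A(15)*F(-7) = (-40 - 20*15)*(15 - 1*(-7)) = (-40 - 300)*(15 + 7) = -340*22 = -7480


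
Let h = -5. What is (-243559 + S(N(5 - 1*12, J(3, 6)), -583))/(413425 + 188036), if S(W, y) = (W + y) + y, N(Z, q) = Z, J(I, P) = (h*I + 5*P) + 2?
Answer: -244732/601461 ≈ -0.40690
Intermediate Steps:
J(I, P) = 2 - 5*I + 5*P (J(I, P) = (-5*I + 5*P) + 2 = 2 - 5*I + 5*P)
S(W, y) = W + 2*y
(-243559 + S(N(5 - 1*12, J(3, 6)), -583))/(413425 + 188036) = (-243559 + ((5 - 1*12) + 2*(-583)))/(413425 + 188036) = (-243559 + ((5 - 12) - 1166))/601461 = (-243559 + (-7 - 1166))*(1/601461) = (-243559 - 1173)*(1/601461) = -244732*1/601461 = -244732/601461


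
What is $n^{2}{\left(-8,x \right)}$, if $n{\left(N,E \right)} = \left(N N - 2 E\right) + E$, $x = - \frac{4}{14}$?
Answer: $\frac{202500}{49} \approx 4132.7$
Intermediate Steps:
$x = - \frac{2}{7}$ ($x = \left(-4\right) \frac{1}{14} = - \frac{2}{7} \approx -0.28571$)
$n{\left(N,E \right)} = N^{2} - E$ ($n{\left(N,E \right)} = \left(N^{2} - 2 E\right) + E = N^{2} - E$)
$n^{2}{\left(-8,x \right)} = \left(\left(-8\right)^{2} - - \frac{2}{7}\right)^{2} = \left(64 + \frac{2}{7}\right)^{2} = \left(\frac{450}{7}\right)^{2} = \frac{202500}{49}$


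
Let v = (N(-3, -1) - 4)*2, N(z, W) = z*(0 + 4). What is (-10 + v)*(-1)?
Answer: 42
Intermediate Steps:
N(z, W) = 4*z (N(z, W) = z*4 = 4*z)
v = -32 (v = (4*(-3) - 4)*2 = (-12 - 4)*2 = -16*2 = -32)
(-10 + v)*(-1) = (-10 - 32)*(-1) = -42*(-1) = 42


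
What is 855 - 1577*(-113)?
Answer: 179056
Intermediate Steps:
855 - 1577*(-113) = 855 + 178201 = 179056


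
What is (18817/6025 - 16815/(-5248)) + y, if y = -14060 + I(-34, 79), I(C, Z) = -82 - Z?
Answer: -449456581209/31619200 ≈ -14215.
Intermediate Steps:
y = -14221 (y = -14060 + (-82 - 1*79) = -14060 + (-82 - 79) = -14060 - 161 = -14221)
(18817/6025 - 16815/(-5248)) + y = (18817/6025 - 16815/(-5248)) - 14221 = (18817*(1/6025) - 16815*(-1/5248)) - 14221 = (18817/6025 + 16815/5248) - 14221 = 200061991/31619200 - 14221 = -449456581209/31619200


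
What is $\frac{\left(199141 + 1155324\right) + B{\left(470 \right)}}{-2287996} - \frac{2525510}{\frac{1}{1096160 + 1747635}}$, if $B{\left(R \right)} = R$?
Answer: $- \frac{16432462113380113135}{2287996} \approx -7.182 \cdot 10^{12}$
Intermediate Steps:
$\frac{\left(199141 + 1155324\right) + B{\left(470 \right)}}{-2287996} - \frac{2525510}{\frac{1}{1096160 + 1747635}} = \frac{\left(199141 + 1155324\right) + 470}{-2287996} - \frac{2525510}{\frac{1}{1096160 + 1747635}} = \left(1354465 + 470\right) \left(- \frac{1}{2287996}\right) - \frac{2525510}{\frac{1}{2843795}} = 1354935 \left(- \frac{1}{2287996}\right) - 2525510 \frac{1}{\frac{1}{2843795}} = - \frac{1354935}{2287996} - 7182032710450 = - \frac{16432462113380113135}{2287996}$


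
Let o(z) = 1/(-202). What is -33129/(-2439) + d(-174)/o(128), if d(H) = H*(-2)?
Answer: -19046535/271 ≈ -70282.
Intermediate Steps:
d(H) = -2*H
o(z) = -1/202
-33129/(-2439) + d(-174)/o(128) = -33129/(-2439) + (-2*(-174))/(-1/202) = -33129*(-1/2439) + 348*(-202) = 3681/271 - 70296 = -19046535/271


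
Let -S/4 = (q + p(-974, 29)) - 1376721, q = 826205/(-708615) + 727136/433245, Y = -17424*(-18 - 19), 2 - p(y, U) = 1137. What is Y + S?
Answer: 125996653235437996/20466927045 ≈ 6.1561e+6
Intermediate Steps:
p(y, U) = -1135 (p(y, U) = 2 - 1*1137 = 2 - 1137 = -1135)
Y = 644688 (Y = -17424*(-37) = -968*(-666) = 644688)
q = 10487352761/20466927045 (q = 826205*(-1/708615) + 727136*(1/433245) = -165241/141723 + 727136/433245 = 10487352761/20466927045 ≈ 0.51240)
S = 112801870972651036/20466927045 (S = -4*((10487352761/20466927045 - 1135) - 1376721) = -4*(-23219474843314/20466927045 - 1376721) = -4*(-28200467743162759/20466927045) = 112801870972651036/20466927045 ≈ 5.5114e+6)
Y + S = 644688 + 112801870972651036/20466927045 = 125996653235437996/20466927045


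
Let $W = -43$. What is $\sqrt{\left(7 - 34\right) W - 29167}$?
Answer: $i \sqrt{28006} \approx 167.35 i$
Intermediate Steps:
$\sqrt{\left(7 - 34\right) W - 29167} = \sqrt{\left(7 - 34\right) \left(-43\right) - 29167} = \sqrt{\left(-27\right) \left(-43\right) - 29167} = \sqrt{1161 - 29167} = \sqrt{-28006} = i \sqrt{28006}$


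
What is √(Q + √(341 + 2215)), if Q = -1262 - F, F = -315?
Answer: √(-947 + 6*√71) ≈ 29.941*I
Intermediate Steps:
Q = -947 (Q = -1262 - 1*(-315) = -1262 + 315 = -947)
√(Q + √(341 + 2215)) = √(-947 + √(341 + 2215)) = √(-947 + √2556) = √(-947 + 6*√71)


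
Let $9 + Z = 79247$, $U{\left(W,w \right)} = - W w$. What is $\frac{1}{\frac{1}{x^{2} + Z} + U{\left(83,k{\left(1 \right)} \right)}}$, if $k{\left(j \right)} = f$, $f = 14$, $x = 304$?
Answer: $- \frac{171654}{199461947} \approx -0.00086058$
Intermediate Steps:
$k{\left(j \right)} = 14$
$U{\left(W,w \right)} = - W w$
$Z = 79238$ ($Z = -9 + 79247 = 79238$)
$\frac{1}{\frac{1}{x^{2} + Z} + U{\left(83,k{\left(1 \right)} \right)}} = \frac{1}{\frac{1}{304^{2} + 79238} - 83 \cdot 14} = \frac{1}{\frac{1}{92416 + 79238} - 1162} = \frac{1}{\frac{1}{171654} - 1162} = \frac{1}{- \frac{199461947}{171654}} = - \frac{171654}{199461947}$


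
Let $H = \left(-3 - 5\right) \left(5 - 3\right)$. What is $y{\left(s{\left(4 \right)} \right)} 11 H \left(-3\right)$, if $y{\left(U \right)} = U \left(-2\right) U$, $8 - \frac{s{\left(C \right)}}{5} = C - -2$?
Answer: $-105600$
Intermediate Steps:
$H = -16$ ($H = \left(-8\right) 2 = -16$)
$s{\left(C \right)} = 30 - 5 C$ ($s{\left(C \right)} = 40 - 5 \left(C - -2\right) = 40 - 5 \left(C + 2\right) = 40 - 5 \left(2 + C\right) = 40 - \left(10 + 5 C\right) = 30 - 5 C$)
$y{\left(U \right)} = - 2 U^{2}$ ($y{\left(U \right)} = - 2 U U = - 2 U^{2}$)
$y{\left(s{\left(4 \right)} \right)} 11 H \left(-3\right) = - 2 \left(30 - 20\right)^{2} \cdot 11 \left(\left(-16\right) \left(-3\right)\right) = - 2 \left(30 - 20\right)^{2} \cdot 11 \cdot 48 = - 2 \cdot 10^{2} \cdot 11 \cdot 48 = \left(-2\right) 100 \cdot 11 \cdot 48 = \left(-200\right) 11 \cdot 48 = \left(-2200\right) 48 = -105600$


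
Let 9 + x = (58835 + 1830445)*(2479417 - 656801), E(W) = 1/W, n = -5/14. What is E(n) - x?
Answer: -17217159782369/5 ≈ -3.4434e+12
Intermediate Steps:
n = -5/14 (n = -5*1/14 = -5/14 ≈ -0.35714)
x = 3443431956471 (x = -9 + (58835 + 1830445)*(2479417 - 656801) = -9 + 1889280*1822616 = -9 + 3443431956480 = 3443431956471)
E(n) - x = 1/(-5/14) - 1*3443431956471 = -14/5 - 3443431956471 = -17217159782369/5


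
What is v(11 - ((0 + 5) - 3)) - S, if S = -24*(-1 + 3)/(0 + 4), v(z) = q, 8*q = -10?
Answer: 43/4 ≈ 10.750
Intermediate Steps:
q = -5/4 (q = (⅛)*(-10) = -5/4 ≈ -1.2500)
v(z) = -5/4
S = -12 (S = -48/4 = -24*½ = -12)
v(11 - ((0 + 5) - 3)) - S = -5/4 - 1*(-12) = -5/4 + 12 = 43/4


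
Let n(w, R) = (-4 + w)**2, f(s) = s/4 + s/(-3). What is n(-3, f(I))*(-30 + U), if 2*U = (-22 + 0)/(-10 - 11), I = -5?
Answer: -4333/3 ≈ -1444.3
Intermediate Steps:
f(s) = -s/12 (f(s) = s*(1/4) + s*(-1/3) = s/4 - s/3 = -s/12)
U = 11/21 (U = ((-22 + 0)/(-10 - 11))/2 = (-22/(-21))/2 = (-22*(-1/21))/2 = (1/2)*(22/21) = 11/21 ≈ 0.52381)
n(-3, f(I))*(-30 + U) = (-4 - 3)**2*(-30 + 11/21) = (-7)**2*(-619/21) = 49*(-619/21) = -4333/3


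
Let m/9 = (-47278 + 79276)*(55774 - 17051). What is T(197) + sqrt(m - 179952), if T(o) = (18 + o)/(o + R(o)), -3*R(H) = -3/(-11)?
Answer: 2365/2166 + sqrt(11151347034) ≈ 1.0560e+5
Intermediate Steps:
R(H) = -1/11 (R(H) = -(-1)/(-11) = -(-1)*(-1)/11 = -1/3*3/11 = -1/11)
T(o) = (18 + o)/(-1/11 + o) (T(o) = (18 + o)/(o - 1/11) = (18 + o)/(-1/11 + o))
m = 11151526986 (m = 9*((-47278 + 79276)*(55774 - 17051)) = 9*(31998*38723) = 9*1239058554 = 11151526986)
T(197) + sqrt(m - 179952) = 11*(18 + 197)/(-1 + 11*197) + sqrt(11151526986 - 179952) = 11*215/(-1 + 2167) + sqrt(11151347034) = 11*215/2166 + sqrt(11151347034) = 11*(1/2166)*215 + sqrt(11151347034) = 2365/2166 + sqrt(11151347034)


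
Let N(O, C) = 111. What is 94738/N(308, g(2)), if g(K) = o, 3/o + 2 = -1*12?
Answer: 94738/111 ≈ 853.50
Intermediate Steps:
o = -3/14 (o = 3/(-2 - 1*12) = 3/(-2 - 12) = 3/(-14) = 3*(-1/14) = -3/14 ≈ -0.21429)
g(K) = -3/14
94738/N(308, g(2)) = 94738/111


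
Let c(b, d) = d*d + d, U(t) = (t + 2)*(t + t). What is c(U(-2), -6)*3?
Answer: 90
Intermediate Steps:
U(t) = 2*t*(2 + t) (U(t) = (2 + t)*(2*t) = 2*t*(2 + t))
c(b, d) = d + d² (c(b, d) = d² + d = d + d²)
c(U(-2), -6)*3 = -6*(1 - 6)*3 = -6*(-5)*3 = 30*3 = 90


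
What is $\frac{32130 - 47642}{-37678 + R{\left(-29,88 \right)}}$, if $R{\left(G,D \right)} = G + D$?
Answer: $\frac{15512}{37619} \approx 0.41234$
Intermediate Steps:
$R{\left(G,D \right)} = D + G$
$\frac{32130 - 47642}{-37678 + R{\left(-29,88 \right)}} = \frac{32130 - 47642}{-37678 + \left(88 - 29\right)} = - \frac{15512}{-37678 + 59} = - \frac{15512}{-37619} = \left(-15512\right) \left(- \frac{1}{37619}\right) = \frac{15512}{37619}$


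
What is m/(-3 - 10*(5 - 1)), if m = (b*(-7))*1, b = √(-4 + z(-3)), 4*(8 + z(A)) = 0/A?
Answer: 14*I*√3/43 ≈ 0.56392*I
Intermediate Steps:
z(A) = -8 (z(A) = -8 + (0/A)/4 = -8 + (¼)*0 = -8 + 0 = -8)
b = 2*I*√3 (b = √(-4 - 8) = √(-12) = 2*I*√3 ≈ 3.4641*I)
m = -14*I*√3 (m = ((2*I*√3)*(-7))*1 = -14*I*√3*1 = -14*I*√3 ≈ -24.249*I)
m/(-3 - 10*(5 - 1)) = (-14*I*√3)/(-3 - 10*(5 - 1)) = (-14*I*√3)/(-3 - 10*4) = (-14*I*√3)/(-3 - 40) = -14*I*√3/(-43) = -14*I*√3*(-1/43) = 14*I*√3/43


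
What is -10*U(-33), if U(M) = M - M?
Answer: 0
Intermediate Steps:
U(M) = 0
-10*U(-33) = -10*0 = 0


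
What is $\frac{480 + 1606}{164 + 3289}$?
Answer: $\frac{2086}{3453} \approx 0.60411$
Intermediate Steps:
$\frac{480 + 1606}{164 + 3289} = \frac{2086}{3453}$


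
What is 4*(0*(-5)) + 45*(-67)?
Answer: -3015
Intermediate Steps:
4*(0*(-5)) + 45*(-67) = 4*0 - 3015 = 0 - 3015 = -3015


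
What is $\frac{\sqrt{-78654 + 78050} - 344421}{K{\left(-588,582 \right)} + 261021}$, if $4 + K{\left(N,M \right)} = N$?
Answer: $- \frac{344421}{260429} + \frac{2 i \sqrt{151}}{260429} \approx -1.3225 + 9.4369 \cdot 10^{-5} i$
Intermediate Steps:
$K{\left(N,M \right)} = -4 + N$
$\frac{\sqrt{-78654 + 78050} - 344421}{K{\left(-588,582 \right)} + 261021} = \frac{\sqrt{-78654 + 78050} - 344421}{\left(-4 - 588\right) + 261021} = \frac{\sqrt{-604} - 344421}{-592 + 261021} = \frac{2 i \sqrt{151} - 344421}{260429} = \left(-344421 + 2 i \sqrt{151}\right) \frac{1}{260429} = - \frac{344421}{260429} + \frac{2 i \sqrt{151}}{260429}$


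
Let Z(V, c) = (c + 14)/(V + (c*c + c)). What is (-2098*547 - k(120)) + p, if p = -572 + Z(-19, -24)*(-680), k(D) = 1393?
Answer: -612714543/533 ≈ -1.1496e+6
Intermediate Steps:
Z(V, c) = (14 + c)/(V + c + c²) (Z(V, c) = (14 + c)/(V + (c² + c)) = (14 + c)/(V + (c + c²)) = (14 + c)/(V + c + c²))
p = -298076/533 (p = -572 + ((14 - 24)/(-19 - 24 + (-24)²))*(-680) = -572 + (-10/(-19 - 24 + 576))*(-680) = -572 + (-10/533)*(-680) = -572 + ((1/533)*(-10))*(-680) = -572 - 10/533*(-680) = -572 + 6800/533 = -298076/533 ≈ -559.24)
(-2098*547 - k(120)) + p = (-2098*547 - 1*1393) - 298076/533 = (-1147606 - 1393) - 298076/533 = -1148999 - 298076/533 = -612714543/533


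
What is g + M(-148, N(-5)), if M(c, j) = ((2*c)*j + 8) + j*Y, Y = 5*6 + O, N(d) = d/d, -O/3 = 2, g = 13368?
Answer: 13104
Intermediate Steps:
O = -6 (O = -3*2 = -6)
N(d) = 1
Y = 24 (Y = 5*6 - 6 = 30 - 6 = 24)
M(c, j) = 8 + 24*j + 2*c*j (M(c, j) = ((2*c)*j + 8) + j*24 = (2*c*j + 8) + 24*j = (8 + 2*c*j) + 24*j = 8 + 24*j + 2*c*j)
g + M(-148, N(-5)) = 13368 + (8 + 24*1 + 2*(-148)*1) = 13368 + (8 + 24 - 296) = 13368 - 264 = 13104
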